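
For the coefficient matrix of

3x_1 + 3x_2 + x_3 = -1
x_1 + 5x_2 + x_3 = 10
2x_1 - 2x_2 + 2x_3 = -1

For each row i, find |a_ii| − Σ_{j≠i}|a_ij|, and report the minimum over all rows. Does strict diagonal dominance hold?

-2

row 1: |3| − (3+1) = -1
row 2: |5| − (1+1) = 3
row 3: |2| − (2+2) = -2
minimum over rows = -2 → not strictly diagonally dominant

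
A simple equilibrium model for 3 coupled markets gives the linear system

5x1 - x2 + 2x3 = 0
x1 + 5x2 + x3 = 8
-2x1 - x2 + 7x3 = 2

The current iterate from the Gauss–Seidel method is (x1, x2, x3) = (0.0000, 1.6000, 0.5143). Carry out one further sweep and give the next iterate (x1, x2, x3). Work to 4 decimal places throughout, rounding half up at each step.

(0.1143, 1.4743, 0.5290)

One sweep:
  x1 = (0 - (-1)·1.6000 - (2)·0.5143) / (5) = 0.1143
  x2 = (8 - (1)·0.1143 - (1)·0.5143) / (5) = 1.4743
  x3 = (2 - (-2)·0.1143 - (-1)·1.4743) / (7) = 0.5290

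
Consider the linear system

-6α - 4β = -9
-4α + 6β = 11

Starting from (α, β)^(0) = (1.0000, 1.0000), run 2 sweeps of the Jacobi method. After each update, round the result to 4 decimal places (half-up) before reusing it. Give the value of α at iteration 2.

-0.1667

Iteration 1:
  α = (-9 - (-4)·1.0000) / (-6) = 0.8333
  β = (11 - (-4)·1.0000) / (6) = 2.5000
Iteration 2:
  α = (-9 - (-4)·2.5000) / (-6) = -0.1667
  β = (11 - (-4)·0.8333) / (6) = 2.3889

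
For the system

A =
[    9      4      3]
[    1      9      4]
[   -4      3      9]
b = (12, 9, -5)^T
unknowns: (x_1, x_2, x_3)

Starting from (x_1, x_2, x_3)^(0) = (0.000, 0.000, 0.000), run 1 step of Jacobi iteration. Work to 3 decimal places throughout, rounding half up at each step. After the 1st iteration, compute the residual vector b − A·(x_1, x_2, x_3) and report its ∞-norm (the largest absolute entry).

Iteration 1:
  x_1 = (12 - (4)·0.000 - (3)·0.000) / (9) = 1.333
  x_2 = (9 - (1)·0.000 - (4)·0.000) / (9) = 1.000
  x_3 = (-5 - (-4)·0.000 - (3)·0.000) / (9) = -0.556
Residual b − A·x = (-2.329, 0.891, 2.336); ∞-norm = 2.336

2.336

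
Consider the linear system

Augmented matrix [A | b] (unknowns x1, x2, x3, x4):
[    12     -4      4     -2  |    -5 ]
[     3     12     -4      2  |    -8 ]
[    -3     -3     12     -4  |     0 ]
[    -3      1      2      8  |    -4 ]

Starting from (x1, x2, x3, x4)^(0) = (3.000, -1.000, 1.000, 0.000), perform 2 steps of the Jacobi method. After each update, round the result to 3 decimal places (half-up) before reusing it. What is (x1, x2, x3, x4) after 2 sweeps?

Iteration 1:
  x1 = (-5 - (-4)·-1.000 - (4)·1.000 - (-2)·0.000) / (12) = -1.083
  x2 = (-8 - (3)·3.000 - (-4)·1.000 - (2)·0.000) / (12) = -1.083
  x3 = (0 - (-3)·3.000 - (-3)·-1.000 - (-4)·0.000) / (12) = 0.500
  x4 = (-4 - (-3)·3.000 - (1)·-1.000 - (2)·1.000) / (8) = 0.500
Iteration 2:
  x1 = (-5 - (-4)·-1.083 - (4)·0.500 - (-2)·0.500) / (12) = -0.861
  x2 = (-8 - (3)·-1.083 - (-4)·0.500 - (2)·0.500) / (12) = -0.313
  x3 = (0 - (-3)·-1.083 - (-3)·-1.083 - (-4)·0.500) / (12) = -0.375
  x4 = (-4 - (-3)·-1.083 - (1)·-1.083 - (2)·0.500) / (8) = -0.896

(-0.861, -0.313, -0.375, -0.896)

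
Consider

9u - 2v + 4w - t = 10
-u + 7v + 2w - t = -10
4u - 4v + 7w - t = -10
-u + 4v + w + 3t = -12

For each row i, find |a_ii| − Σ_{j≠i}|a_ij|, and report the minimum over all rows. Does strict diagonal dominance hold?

-3

row 1: |9| − (2+4+1) = 2
row 2: |7| − (1+2+1) = 3
row 3: |7| − (4+4+1) = -2
row 4: |3| − (1+4+1) = -3
minimum over rows = -3 → not strictly diagonally dominant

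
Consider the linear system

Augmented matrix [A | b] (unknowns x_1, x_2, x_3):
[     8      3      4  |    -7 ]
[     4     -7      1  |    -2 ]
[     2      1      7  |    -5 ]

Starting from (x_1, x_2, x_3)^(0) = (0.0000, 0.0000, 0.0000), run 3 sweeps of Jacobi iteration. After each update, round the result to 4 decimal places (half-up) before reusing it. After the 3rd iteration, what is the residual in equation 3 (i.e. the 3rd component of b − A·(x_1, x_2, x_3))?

-0.4153

Iteration 1:
  x_1 = (-7 - (3)·0.0000 - (4)·0.0000) / (8) = -0.8750
  x_2 = (-2 - (4)·0.0000 - (1)·0.0000) / (-7) = 0.2857
  x_3 = (-5 - (2)·0.0000 - (1)·0.0000) / (7) = -0.7143
Iteration 2:
  x_1 = (-7 - (3)·0.2857 - (4)·-0.7143) / (8) = -0.6250
  x_2 = (-2 - (4)·-0.8750 - (1)·-0.7143) / (-7) = -0.3163
  x_3 = (-5 - (2)·-0.8750 - (1)·0.2857) / (7) = -0.5051
Iteration 3:
  x_1 = (-7 - (3)·-0.3163 - (4)·-0.5051) / (8) = -0.5038
  x_2 = (-2 - (4)·-0.6250 - (1)·-0.5051) / (-7) = -0.1436
  x_3 = (-5 - (2)·-0.6250 - (1)·-0.3163) / (7) = -0.4905
Residual b − A·x = (-0.5768, -0.4995, -0.4153)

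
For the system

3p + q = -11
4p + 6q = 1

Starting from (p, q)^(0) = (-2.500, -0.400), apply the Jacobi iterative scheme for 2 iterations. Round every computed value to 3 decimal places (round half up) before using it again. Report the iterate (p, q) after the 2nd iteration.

(-4.278, 2.522)

Iteration 1:
  p = (-11 - (1)·-0.400) / (3) = -3.533
  q = (1 - (4)·-2.500) / (6) = 1.833
Iteration 2:
  p = (-11 - (1)·1.833) / (3) = -4.278
  q = (1 - (4)·-3.533) / (6) = 2.522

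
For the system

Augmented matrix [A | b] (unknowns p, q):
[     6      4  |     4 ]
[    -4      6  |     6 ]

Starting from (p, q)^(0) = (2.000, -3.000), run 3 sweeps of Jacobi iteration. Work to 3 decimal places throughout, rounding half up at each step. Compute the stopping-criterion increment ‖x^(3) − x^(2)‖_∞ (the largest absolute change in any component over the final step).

Iteration 1:
  p = (4 - (4)·-3.000) / (6) = 2.667
  q = (6 - (-4)·2.000) / (6) = 2.333
Iteration 2:
  p = (4 - (4)·2.333) / (6) = -0.889
  q = (6 - (-4)·2.667) / (6) = 2.778
Iteration 3:
  p = (4 - (4)·2.778) / (6) = -1.185
  q = (6 - (-4)·-0.889) / (6) = 0.407
Change: (-0.296, -2.371) → max |·| = 2.371

2.371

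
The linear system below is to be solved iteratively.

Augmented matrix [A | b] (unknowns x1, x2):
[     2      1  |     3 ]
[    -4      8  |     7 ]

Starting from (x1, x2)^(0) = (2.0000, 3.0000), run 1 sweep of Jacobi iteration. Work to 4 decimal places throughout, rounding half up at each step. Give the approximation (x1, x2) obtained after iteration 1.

(0.0000, 1.8750)

Iteration 1:
  x1 = (3 - (1)·3.0000) / (2) = 0.0000
  x2 = (7 - (-4)·2.0000) / (8) = 1.8750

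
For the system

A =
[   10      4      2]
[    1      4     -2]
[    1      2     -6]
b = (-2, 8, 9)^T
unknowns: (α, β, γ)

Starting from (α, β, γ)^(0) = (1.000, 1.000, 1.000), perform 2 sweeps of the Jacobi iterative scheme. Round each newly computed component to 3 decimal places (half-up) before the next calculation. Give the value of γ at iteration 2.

-0.883

Iteration 1:
  α = (-2 - (4)·1.000 - (2)·1.000) / (10) = -0.800
  β = (8 - (1)·1.000 - (-2)·1.000) / (4) = 2.250
  γ = (9 - (1)·1.000 - (2)·1.000) / (-6) = -1.000
Iteration 2:
  α = (-2 - (4)·2.250 - (2)·-1.000) / (10) = -0.900
  β = (8 - (1)·-0.800 - (-2)·-1.000) / (4) = 1.700
  γ = (9 - (1)·-0.800 - (2)·2.250) / (-6) = -0.883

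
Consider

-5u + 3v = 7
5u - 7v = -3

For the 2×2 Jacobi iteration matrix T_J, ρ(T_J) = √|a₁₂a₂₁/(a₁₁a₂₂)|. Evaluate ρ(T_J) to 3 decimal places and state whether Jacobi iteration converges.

0.655

a₁₂a₂₁/(a₁₁a₂₂) = (3)·(5) / ((-5)·(-7)) = 0.428571
ρ = √|0.428571| = √0.428571 = 0.655
ρ < 1, so Jacobi converges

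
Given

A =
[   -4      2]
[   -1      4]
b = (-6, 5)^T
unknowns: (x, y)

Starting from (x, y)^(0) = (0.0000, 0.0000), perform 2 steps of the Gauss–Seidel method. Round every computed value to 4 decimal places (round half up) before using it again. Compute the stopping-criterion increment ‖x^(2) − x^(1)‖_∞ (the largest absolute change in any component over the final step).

Iteration 1:
  x = (-6 - (2)·0.0000) / (-4) = 1.5000
  y = (5 - (-1)·1.5000) / (4) = 1.6250
Iteration 2:
  x = (-6 - (2)·1.6250) / (-4) = 2.3125
  y = (5 - (-1)·2.3125) / (4) = 1.8281
Change: (0.8125, 0.2031) → max |·| = 0.8125

0.8125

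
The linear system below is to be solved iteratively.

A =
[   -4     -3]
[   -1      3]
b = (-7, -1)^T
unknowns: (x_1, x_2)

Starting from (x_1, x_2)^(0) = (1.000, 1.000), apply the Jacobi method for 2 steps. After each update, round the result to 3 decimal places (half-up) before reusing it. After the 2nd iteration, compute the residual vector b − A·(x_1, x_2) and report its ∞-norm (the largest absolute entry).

Iteration 1:
  x_1 = (-7 - (-3)·1.000) / (-4) = 1.000
  x_2 = (-1 - (-1)·1.000) / (3) = 0.000
Iteration 2:
  x_1 = (-7 - (-3)·0.000) / (-4) = 1.750
  x_2 = (-1 - (-1)·1.000) / (3) = 0.000
Residual b − A·x = (0.000, 0.750); ∞-norm = 0.750

0.750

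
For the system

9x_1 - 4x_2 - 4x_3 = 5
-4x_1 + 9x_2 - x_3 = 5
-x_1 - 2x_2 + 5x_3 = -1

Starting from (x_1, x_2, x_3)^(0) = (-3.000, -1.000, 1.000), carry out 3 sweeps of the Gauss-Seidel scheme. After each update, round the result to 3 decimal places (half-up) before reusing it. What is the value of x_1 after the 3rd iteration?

1.228

Iteration 1:
  x_1 = (5 - (-4)·-1.000 - (-4)·1.000) / (9) = 0.556
  x_2 = (5 - (-4)·0.556 - (-1)·1.000) / (9) = 0.914
  x_3 = (-1 - (-1)·0.556 - (-2)·0.914) / (5) = 0.277
Iteration 2:
  x_1 = (5 - (-4)·0.914 - (-4)·0.277) / (9) = 1.085
  x_2 = (5 - (-4)·1.085 - (-1)·0.277) / (9) = 1.069
  x_3 = (-1 - (-1)·1.085 - (-2)·1.069) / (5) = 0.445
Iteration 3:
  x_1 = (5 - (-4)·1.069 - (-4)·0.445) / (9) = 1.228
  x_2 = (5 - (-4)·1.228 - (-1)·0.445) / (9) = 1.151
  x_3 = (-1 - (-1)·1.228 - (-2)·1.151) / (5) = 0.506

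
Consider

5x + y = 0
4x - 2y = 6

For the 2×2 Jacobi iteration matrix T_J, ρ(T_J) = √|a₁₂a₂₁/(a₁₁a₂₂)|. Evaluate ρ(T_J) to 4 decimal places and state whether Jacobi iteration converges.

a₁₂a₂₁/(a₁₁a₂₂) = (1)·(4) / ((5)·(-2)) = -0.400000
ρ = √|-0.400000| = √0.400000 = 0.6325
ρ < 1, so Jacobi converges

0.6325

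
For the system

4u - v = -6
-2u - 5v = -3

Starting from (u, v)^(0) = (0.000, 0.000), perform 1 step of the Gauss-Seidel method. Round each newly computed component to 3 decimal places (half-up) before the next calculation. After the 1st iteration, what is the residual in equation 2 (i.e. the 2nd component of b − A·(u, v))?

0.000

Iteration 1:
  u = (-6 - (-1)·0.000) / (4) = -1.500
  v = (-3 - (-2)·-1.500) / (-5) = 1.200
Residual b − A·x = (1.200, 0.000)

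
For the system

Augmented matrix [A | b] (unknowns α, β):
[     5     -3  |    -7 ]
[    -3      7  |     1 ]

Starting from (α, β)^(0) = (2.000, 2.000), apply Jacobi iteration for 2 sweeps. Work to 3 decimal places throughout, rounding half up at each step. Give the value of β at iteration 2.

0.057

Iteration 1:
  α = (-7 - (-3)·2.000) / (5) = -0.200
  β = (1 - (-3)·2.000) / (7) = 1.000
Iteration 2:
  α = (-7 - (-3)·1.000) / (5) = -0.800
  β = (1 - (-3)·-0.200) / (7) = 0.057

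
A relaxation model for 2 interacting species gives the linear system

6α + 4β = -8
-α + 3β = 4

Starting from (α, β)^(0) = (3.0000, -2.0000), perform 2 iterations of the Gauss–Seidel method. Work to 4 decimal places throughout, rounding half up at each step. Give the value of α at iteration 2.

Iteration 1:
  α = (-8 - (4)·-2.0000) / (6) = 0.0000
  β = (4 - (-1)·0.0000) / (3) = 1.3333
Iteration 2:
  α = (-8 - (4)·1.3333) / (6) = -2.2222
  β = (4 - (-1)·-2.2222) / (3) = 0.5926

-2.2222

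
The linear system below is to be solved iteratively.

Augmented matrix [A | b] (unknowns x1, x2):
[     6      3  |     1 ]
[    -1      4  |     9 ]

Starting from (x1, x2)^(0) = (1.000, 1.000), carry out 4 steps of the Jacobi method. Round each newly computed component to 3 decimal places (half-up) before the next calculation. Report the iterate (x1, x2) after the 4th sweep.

Iteration 1:
  x1 = (1 - (3)·1.000) / (6) = -0.333
  x2 = (9 - (-1)·1.000) / (4) = 2.500
Iteration 2:
  x1 = (1 - (3)·2.500) / (6) = -1.083
  x2 = (9 - (-1)·-0.333) / (4) = 2.167
Iteration 3:
  x1 = (1 - (3)·2.167) / (6) = -0.917
  x2 = (9 - (-1)·-1.083) / (4) = 1.979
Iteration 4:
  x1 = (1 - (3)·1.979) / (6) = -0.823
  x2 = (9 - (-1)·-0.917) / (4) = 2.021

(-0.823, 2.021)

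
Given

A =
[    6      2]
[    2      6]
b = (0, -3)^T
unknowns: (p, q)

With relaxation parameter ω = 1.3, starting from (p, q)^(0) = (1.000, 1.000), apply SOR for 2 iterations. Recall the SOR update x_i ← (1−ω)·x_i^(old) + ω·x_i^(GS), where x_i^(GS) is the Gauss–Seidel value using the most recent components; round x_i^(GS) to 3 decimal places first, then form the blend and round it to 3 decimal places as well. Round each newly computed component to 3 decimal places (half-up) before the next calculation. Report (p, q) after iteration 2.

Iteration 1:
  p: GS value = (0 - (2)·1.000) / (6) = -0.333;  p ← (1−ω)·1.000 + ω·-0.333 = -0.733
  q: GS value = (-3 - (2)·-0.733) / (6) = -0.256;  q ← (1−ω)·1.000 + ω·-0.256 = -0.633
Iteration 2:
  p: GS value = (0 - (2)·-0.633) / (6) = 0.211;  p ← (1−ω)·-0.733 + ω·0.211 = 0.494
  q: GS value = (-3 - (2)·0.494) / (6) = -0.665;  q ← (1−ω)·-0.633 + ω·-0.665 = -0.675

(0.494, -0.675)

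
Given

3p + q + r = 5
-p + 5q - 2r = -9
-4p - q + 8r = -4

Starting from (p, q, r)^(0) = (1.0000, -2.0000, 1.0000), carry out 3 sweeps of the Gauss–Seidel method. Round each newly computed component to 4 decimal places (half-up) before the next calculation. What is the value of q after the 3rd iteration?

-1.2890

Iteration 1:
  p = (5 - (1)·-2.0000 - (1)·1.0000) / (3) = 2.0000
  q = (-9 - (-1)·2.0000 - (-2)·1.0000) / (5) = -1.0000
  r = (-4 - (-4)·2.0000 - (-1)·-1.0000) / (8) = 0.3750
Iteration 2:
  p = (5 - (1)·-1.0000 - (1)·0.3750) / (3) = 1.8750
  q = (-9 - (-1)·1.8750 - (-2)·0.3750) / (5) = -1.2750
  r = (-4 - (-4)·1.8750 - (-1)·-1.2750) / (8) = 0.2781
Iteration 3:
  p = (5 - (1)·-1.2750 - (1)·0.2781) / (3) = 1.9990
  q = (-9 - (-1)·1.9990 - (-2)·0.2781) / (5) = -1.2890
  r = (-4 - (-4)·1.9990 - (-1)·-1.2890) / (8) = 0.3384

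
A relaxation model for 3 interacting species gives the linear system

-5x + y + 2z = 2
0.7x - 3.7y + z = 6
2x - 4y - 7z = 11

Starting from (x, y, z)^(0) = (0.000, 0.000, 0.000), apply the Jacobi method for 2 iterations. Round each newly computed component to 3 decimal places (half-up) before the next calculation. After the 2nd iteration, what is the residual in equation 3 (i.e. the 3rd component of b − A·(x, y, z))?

Iteration 1:
  x = (2 - (1)·0.000 - (2)·0.000) / (-5) = -0.400
  y = (6 - (0.7)·0.000 - (1)·0.000) / (-3.7) = -1.622
  z = (11 - (2)·0.000 - (-4)·0.000) / (-7) = -1.571
Iteration 2:
  x = (2 - (1)·-1.622 - (2)·-1.571) / (-5) = -1.353
  y = (6 - (0.7)·-0.400 - (1)·-1.571) / (-3.7) = -2.122
  z = (11 - (2)·-0.400 - (-4)·-1.622) / (-7) = -0.759
Residual b − A·x = (-1.125, -0.145, -0.095)

-0.095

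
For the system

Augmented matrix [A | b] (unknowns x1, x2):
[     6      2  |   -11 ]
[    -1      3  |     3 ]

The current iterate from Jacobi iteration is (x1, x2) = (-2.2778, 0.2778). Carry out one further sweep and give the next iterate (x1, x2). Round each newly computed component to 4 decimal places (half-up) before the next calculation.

(-1.9259, 0.2407)

One sweep:
  x1 = (-11 - (2)·0.2778) / (6) = -1.9259
  x2 = (3 - (-1)·-2.2778) / (3) = 0.2407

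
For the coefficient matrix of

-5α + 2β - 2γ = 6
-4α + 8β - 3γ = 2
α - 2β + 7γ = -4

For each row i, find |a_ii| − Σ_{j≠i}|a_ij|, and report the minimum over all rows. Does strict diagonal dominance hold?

row 1: |-5| − (2+2) = 1
row 2: |8| − (4+3) = 1
row 3: |7| − (1+2) = 4
minimum over rows = 1 → strictly diagonally dominant (convergence guaranteed)

1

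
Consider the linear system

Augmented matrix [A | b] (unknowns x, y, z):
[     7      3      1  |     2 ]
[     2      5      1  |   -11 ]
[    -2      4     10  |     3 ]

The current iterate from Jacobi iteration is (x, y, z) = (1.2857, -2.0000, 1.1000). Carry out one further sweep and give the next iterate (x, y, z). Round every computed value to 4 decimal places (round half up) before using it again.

(0.9857, -2.9343, 1.3571)

One sweep:
  x = (2 - (3)·-2.0000 - (1)·1.1000) / (7) = 0.9857
  y = (-11 - (2)·1.2857 - (1)·1.1000) / (5) = -2.9343
  z = (3 - (-2)·1.2857 - (4)·-2.0000) / (10) = 1.3571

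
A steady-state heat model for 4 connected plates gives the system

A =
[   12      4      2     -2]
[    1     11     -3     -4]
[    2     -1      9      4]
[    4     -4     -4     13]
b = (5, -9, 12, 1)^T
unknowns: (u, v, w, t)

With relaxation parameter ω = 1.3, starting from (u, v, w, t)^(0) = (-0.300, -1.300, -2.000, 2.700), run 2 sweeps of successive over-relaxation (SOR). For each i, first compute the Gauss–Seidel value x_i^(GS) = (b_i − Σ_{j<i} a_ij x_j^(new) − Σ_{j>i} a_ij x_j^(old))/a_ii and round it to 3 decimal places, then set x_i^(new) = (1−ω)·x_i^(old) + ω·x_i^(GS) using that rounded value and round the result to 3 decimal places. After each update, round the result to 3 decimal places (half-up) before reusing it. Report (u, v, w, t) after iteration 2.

(-0.351, -1.691, 2.554, 1.098)

Iteration 1:
  u: GS value = (5 - (4)·-1.300 - (2)·-2.000 - (-2)·2.700) / (12) = 1.633;  u ← (1−ω)·-0.300 + ω·1.633 = 2.213
  v: GS value = (-9 - (1)·2.213 - (-3)·-2.000 - (-4)·2.700) / (11) = -0.583;  v ← (1−ω)·-1.300 + ω·-0.583 = -0.368
  w: GS value = (12 - (2)·2.213 - (-1)·-0.368 - (4)·2.700) / (9) = -0.399;  w ← (1−ω)·-2.000 + ω·-0.399 = 0.081
  t: GS value = (1 - (4)·2.213 - (-4)·-0.368 - (-4)·0.081) / (13) = -0.692;  t ← (1−ω)·2.700 + ω·-0.692 = -1.710
Iteration 2:
  u: GS value = (5 - (4)·-0.368 - (2)·0.081 - (-2)·-1.710) / (12) = 0.241;  u ← (1−ω)·2.213 + ω·0.241 = -0.351
  v: GS value = (-9 - (1)·-0.351 - (-3)·0.081 - (-4)·-1.710) / (11) = -1.386;  v ← (1−ω)·-0.368 + ω·-1.386 = -1.691
  w: GS value = (12 - (2)·-0.351 - (-1)·-1.691 - (4)·-1.710) / (9) = 1.983;  w ← (1−ω)·0.081 + ω·1.983 = 2.554
  t: GS value = (1 - (4)·-0.351 - (-4)·-1.691 - (-4)·2.554) / (13) = 0.450;  t ← (1−ω)·-1.710 + ω·0.450 = 1.098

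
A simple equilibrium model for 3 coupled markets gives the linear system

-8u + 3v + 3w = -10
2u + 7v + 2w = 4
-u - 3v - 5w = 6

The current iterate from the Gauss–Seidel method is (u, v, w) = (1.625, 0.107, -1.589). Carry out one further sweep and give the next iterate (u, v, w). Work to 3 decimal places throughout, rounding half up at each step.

(0.694, 0.827, -1.835)

One sweep:
  u = (-10 - (3)·0.107 - (3)·-1.589) / (-8) = 0.694
  v = (4 - (2)·0.694 - (2)·-1.589) / (7) = 0.827
  w = (6 - (-1)·0.694 - (-3)·0.827) / (-5) = -1.835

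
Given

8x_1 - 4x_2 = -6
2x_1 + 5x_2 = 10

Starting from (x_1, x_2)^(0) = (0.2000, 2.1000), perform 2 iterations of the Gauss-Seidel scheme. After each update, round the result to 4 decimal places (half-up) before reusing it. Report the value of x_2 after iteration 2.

Iteration 1:
  x_1 = (-6 - (-4)·2.1000) / (8) = 0.3000
  x_2 = (10 - (2)·0.3000) / (5) = 1.8800
Iteration 2:
  x_1 = (-6 - (-4)·1.8800) / (8) = 0.1900
  x_2 = (10 - (2)·0.1900) / (5) = 1.9240

1.9240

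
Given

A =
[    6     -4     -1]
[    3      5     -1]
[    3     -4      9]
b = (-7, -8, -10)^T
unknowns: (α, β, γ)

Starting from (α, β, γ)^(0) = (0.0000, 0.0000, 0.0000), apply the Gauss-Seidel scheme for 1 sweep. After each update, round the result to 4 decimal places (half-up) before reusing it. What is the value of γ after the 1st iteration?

-1.1222

Iteration 1:
  α = (-7 - (-4)·0.0000 - (-1)·0.0000) / (6) = -1.1667
  β = (-8 - (3)·-1.1667 - (-1)·0.0000) / (5) = -0.9000
  γ = (-10 - (3)·-1.1667 - (-4)·-0.9000) / (9) = -1.1222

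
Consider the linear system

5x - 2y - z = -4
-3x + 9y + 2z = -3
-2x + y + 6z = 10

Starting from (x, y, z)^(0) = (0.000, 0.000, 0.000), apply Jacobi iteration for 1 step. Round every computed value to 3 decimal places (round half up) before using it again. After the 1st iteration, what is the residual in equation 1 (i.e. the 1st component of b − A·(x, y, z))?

1.001

Iteration 1:
  x = (-4 - (-2)·0.000 - (-1)·0.000) / (5) = -0.800
  y = (-3 - (-3)·0.000 - (2)·0.000) / (9) = -0.333
  z = (10 - (-2)·0.000 - (1)·0.000) / (6) = 1.667
Residual b − A·x = (1.001, -5.737, -1.269)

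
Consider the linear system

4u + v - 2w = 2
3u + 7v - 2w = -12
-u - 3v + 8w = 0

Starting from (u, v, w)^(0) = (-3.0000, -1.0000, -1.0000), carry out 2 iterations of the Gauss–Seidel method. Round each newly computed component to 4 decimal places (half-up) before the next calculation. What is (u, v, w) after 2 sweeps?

Iteration 1:
  u = (2 - (1)·-1.0000 - (-2)·-1.0000) / (4) = 0.2500
  v = (-12 - (3)·0.2500 - (-2)·-1.0000) / (7) = -2.1071
  w = (0 - (-1)·0.2500 - (-3)·-2.1071) / (8) = -0.7589
Iteration 2:
  u = (2 - (1)·-2.1071 - (-2)·-0.7589) / (4) = 0.6473
  v = (-12 - (3)·0.6473 - (-2)·-0.7589) / (7) = -2.2085
  w = (0 - (-1)·0.6473 - (-3)·-2.2085) / (8) = -0.7473

(0.6473, -2.2085, -0.7473)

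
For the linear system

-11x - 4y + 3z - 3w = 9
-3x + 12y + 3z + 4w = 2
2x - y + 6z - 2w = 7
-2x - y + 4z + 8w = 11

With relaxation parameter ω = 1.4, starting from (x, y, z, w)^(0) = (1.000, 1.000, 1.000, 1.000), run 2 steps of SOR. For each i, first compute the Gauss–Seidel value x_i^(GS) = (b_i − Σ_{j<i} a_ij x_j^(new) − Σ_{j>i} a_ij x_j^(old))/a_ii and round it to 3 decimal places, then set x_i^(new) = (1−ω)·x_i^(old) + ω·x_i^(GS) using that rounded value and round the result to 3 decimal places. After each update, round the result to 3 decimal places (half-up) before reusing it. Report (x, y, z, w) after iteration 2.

Iteration 1:
  x: GS value = (9 - (-4)·1.000 - (3)·1.000 - (-3)·1.000) / (-11) = -1.182;  x ← (1−ω)·1.000 + ω·-1.182 = -2.055
  y: GS value = (2 - (-3)·-2.055 - (3)·1.000 - (4)·1.000) / (12) = -0.930;  y ← (1−ω)·1.000 + ω·-0.930 = -1.702
  z: GS value = (7 - (2)·-2.055 - (-1)·-1.702 - (-2)·1.000) / (6) = 1.901;  z ← (1−ω)·1.000 + ω·1.901 = 2.261
  w: GS value = (11 - (-2)·-2.055 - (-1)·-1.702 - (4)·2.261) / (8) = -0.482;  w ← (1−ω)·1.000 + ω·-0.482 = -1.075
Iteration 2:
  x: GS value = (9 - (-4)·-1.702 - (3)·2.261 - (-3)·-1.075) / (-11) = 0.711;  x ← (1−ω)·-2.055 + ω·0.711 = 1.817
  y: GS value = (2 - (-3)·1.817 - (3)·2.261 - (4)·-1.075) / (12) = 0.414;  y ← (1−ω)·-1.702 + ω·0.414 = 1.260
  z: GS value = (7 - (2)·1.817 - (-1)·1.260 - (-2)·-1.075) / (6) = 0.413;  z ← (1−ω)·2.261 + ω·0.413 = -0.326
  w: GS value = (11 - (-2)·1.817 - (-1)·1.260 - (4)·-0.326) / (8) = 2.150;  w ← (1−ω)·-1.075 + ω·2.150 = 3.440

(1.817, 1.260, -0.326, 3.440)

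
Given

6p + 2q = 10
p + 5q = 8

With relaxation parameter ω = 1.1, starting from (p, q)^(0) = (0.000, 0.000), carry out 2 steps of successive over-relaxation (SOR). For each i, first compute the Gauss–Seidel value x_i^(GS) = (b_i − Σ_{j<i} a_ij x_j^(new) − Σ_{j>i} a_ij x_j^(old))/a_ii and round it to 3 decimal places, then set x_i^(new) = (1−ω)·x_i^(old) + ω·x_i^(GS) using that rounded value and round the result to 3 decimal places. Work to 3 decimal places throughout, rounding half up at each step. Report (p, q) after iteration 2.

Iteration 1:
  p: GS value = (10 - (2)·0.000) / (6) = 1.667;  p ← (1−ω)·0.000 + ω·1.667 = 1.834
  q: GS value = (8 - (1)·1.834) / (5) = 1.233;  q ← (1−ω)·0.000 + ω·1.233 = 1.356
Iteration 2:
  p: GS value = (10 - (2)·1.356) / (6) = 1.215;  p ← (1−ω)·1.834 + ω·1.215 = 1.153
  q: GS value = (8 - (1)·1.153) / (5) = 1.369;  q ← (1−ω)·1.356 + ω·1.369 = 1.370

(1.153, 1.370)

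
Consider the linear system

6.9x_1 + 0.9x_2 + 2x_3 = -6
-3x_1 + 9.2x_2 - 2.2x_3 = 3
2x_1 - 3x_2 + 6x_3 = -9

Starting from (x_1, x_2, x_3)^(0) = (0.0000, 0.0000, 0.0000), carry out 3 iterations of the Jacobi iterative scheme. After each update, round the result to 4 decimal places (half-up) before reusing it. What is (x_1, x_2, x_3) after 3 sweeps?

Iteration 1:
  x_1 = (-6 - (0.9)·0.0000 - (2)·0.0000) / (6.9) = -0.8696
  x_2 = (3 - (-3)·0.0000 - (-2.2)·0.0000) / (9.2) = 0.3261
  x_3 = (-9 - (2)·0.0000 - (-3)·0.0000) / (6) = -1.5000
Iteration 2:
  x_1 = (-6 - (0.9)·0.3261 - (2)·-1.5000) / (6.9) = -0.4773
  x_2 = (3 - (-3)·-0.8696 - (-2.2)·-1.5000) / (9.2) = -0.3162
  x_3 = (-9 - (2)·-0.8696 - (-3)·0.3261) / (6) = -1.0471
Iteration 3:
  x_1 = (-6 - (0.9)·-0.3162 - (2)·-1.0471) / (6.9) = -0.5248
  x_2 = (3 - (-3)·-0.4773 - (-2.2)·-1.0471) / (9.2) = -0.0799
  x_3 = (-9 - (2)·-0.4773 - (-3)·-0.3162) / (6) = -1.4990

(-0.5248, -0.0799, -1.4990)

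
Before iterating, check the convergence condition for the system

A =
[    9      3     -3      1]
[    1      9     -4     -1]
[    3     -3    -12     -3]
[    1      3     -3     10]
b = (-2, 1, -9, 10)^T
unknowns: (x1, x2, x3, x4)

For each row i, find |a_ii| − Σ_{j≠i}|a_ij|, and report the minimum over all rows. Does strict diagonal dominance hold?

2

row 1: |9| − (3+3+1) = 2
row 2: |9| − (1+4+1) = 3
row 3: |-12| − (3+3+3) = 3
row 4: |10| − (1+3+3) = 3
minimum over rows = 2 → strictly diagonally dominant (convergence guaranteed)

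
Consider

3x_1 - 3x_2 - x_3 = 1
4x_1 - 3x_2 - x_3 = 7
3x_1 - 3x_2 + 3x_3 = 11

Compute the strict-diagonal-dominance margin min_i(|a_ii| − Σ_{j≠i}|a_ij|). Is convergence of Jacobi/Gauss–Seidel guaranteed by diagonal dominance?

row 1: |3| − (3+1) = -1
row 2: |-3| − (4+1) = -2
row 3: |3| − (3+3) = -3
minimum over rows = -3 → not strictly diagonally dominant

-3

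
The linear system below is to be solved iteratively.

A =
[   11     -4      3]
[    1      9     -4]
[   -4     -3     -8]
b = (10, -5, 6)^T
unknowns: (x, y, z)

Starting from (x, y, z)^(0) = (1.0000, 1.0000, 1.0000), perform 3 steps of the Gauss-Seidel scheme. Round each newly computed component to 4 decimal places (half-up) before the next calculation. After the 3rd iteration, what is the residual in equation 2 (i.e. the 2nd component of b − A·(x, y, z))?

Iteration 1:
  x = (10 - (-4)·1.0000 - (3)·1.0000) / (11) = 1.0000
  y = (-5 - (1)·1.0000 - (-4)·1.0000) / (9) = -0.2222
  z = (6 - (-4)·1.0000 - (-3)·-0.2222) / (-8) = -1.1667
Iteration 2:
  x = (10 - (-4)·-0.2222 - (3)·-1.1667) / (11) = 1.1465
  y = (-5 - (1)·1.1465 - (-4)·-1.1667) / (9) = -1.2015
  z = (6 - (-4)·1.1465 - (-3)·-1.2015) / (-8) = -0.8727
Iteration 3:
  x = (10 - (-4)·-1.2015 - (3)·-0.8727) / (11) = 0.7102
  y = (-5 - (1)·0.7102 - (-4)·-0.8727) / (9) = -1.0223
  z = (6 - (-4)·0.7102 - (-3)·-1.0223) / (-8) = -0.7217
Residual b − A·x = (0.2637, 0.6037, 0.0003)

0.6037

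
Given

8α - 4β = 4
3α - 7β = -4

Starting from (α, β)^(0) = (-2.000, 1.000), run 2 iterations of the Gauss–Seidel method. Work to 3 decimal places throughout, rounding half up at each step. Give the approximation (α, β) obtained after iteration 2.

(1.000, 1.000)

Iteration 1:
  α = (4 - (-4)·1.000) / (8) = 1.000
  β = (-4 - (3)·1.000) / (-7) = 1.000
Iteration 2:
  α = (4 - (-4)·1.000) / (8) = 1.000
  β = (-4 - (3)·1.000) / (-7) = 1.000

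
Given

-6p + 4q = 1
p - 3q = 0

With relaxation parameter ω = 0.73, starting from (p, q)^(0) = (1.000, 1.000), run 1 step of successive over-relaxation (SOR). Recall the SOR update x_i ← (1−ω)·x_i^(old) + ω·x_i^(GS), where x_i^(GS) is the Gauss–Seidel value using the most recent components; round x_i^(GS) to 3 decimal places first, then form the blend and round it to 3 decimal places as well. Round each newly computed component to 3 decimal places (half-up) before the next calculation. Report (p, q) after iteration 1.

(0.635, 0.425)

Iteration 1:
  p: GS value = (1 - (4)·1.000) / (-6) = 0.500;  p ← (1−ω)·1.000 + ω·0.500 = 0.635
  q: GS value = (0 - (1)·0.635) / (-3) = 0.212;  q ← (1−ω)·1.000 + ω·0.212 = 0.425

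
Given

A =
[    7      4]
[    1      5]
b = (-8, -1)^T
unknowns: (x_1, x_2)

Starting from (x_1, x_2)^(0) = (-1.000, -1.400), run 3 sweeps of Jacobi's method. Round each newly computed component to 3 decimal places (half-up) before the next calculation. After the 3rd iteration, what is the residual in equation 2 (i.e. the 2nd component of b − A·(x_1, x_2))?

Iteration 1:
  x_1 = (-8 - (4)·-1.400) / (7) = -0.343
  x_2 = (-1 - (1)·-1.000) / (5) = 0.000
Iteration 2:
  x_1 = (-8 - (4)·0.000) / (7) = -1.143
  x_2 = (-1 - (1)·-0.343) / (5) = -0.131
Iteration 3:
  x_1 = (-8 - (4)·-0.131) / (7) = -1.068
  x_2 = (-1 - (1)·-1.143) / (5) = 0.029
Residual b − A·x = (-0.640, -0.077)

-0.077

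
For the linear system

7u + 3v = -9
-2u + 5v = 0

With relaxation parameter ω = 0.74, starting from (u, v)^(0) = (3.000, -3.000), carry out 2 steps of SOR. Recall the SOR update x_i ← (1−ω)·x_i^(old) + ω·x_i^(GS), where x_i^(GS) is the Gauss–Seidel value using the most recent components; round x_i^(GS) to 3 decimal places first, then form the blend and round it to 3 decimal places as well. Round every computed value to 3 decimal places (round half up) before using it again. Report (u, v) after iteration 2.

Iteration 1:
  u: GS value = (-9 - (3)·-3.000) / (7) = 0.000;  u ← (1−ω)·3.000 + ω·0.000 = 0.780
  v: GS value = (0 - (-2)·0.780) / (5) = 0.312;  v ← (1−ω)·-3.000 + ω·0.312 = -0.549
Iteration 2:
  u: GS value = (-9 - (3)·-0.549) / (7) = -1.050;  u ← (1−ω)·0.780 + ω·-1.050 = -0.574
  v: GS value = (0 - (-2)·-0.574) / (5) = -0.230;  v ← (1−ω)·-0.549 + ω·-0.230 = -0.313

(-0.574, -0.313)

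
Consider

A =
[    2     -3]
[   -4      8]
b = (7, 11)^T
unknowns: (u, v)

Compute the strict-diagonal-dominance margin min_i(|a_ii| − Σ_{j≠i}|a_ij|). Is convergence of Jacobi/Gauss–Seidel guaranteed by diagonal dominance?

-1

row 1: |2| − (3) = -1
row 2: |8| − (4) = 4
minimum over rows = -1 → not strictly diagonally dominant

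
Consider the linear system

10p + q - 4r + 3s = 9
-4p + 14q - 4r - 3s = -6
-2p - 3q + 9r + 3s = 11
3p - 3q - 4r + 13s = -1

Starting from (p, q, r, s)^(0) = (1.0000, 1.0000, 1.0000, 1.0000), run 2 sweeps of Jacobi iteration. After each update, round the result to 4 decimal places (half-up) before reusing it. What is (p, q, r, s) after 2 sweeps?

(1.3728, 0.2907, 1.4643, 0.2422)

Iteration 1:
  p = (9 - (1)·1.0000 - (-4)·1.0000 - (3)·1.0000) / (10) = 0.9000
  q = (-6 - (-4)·1.0000 - (-4)·1.0000 - (-3)·1.0000) / (14) = 0.3571
  r = (11 - (-2)·1.0000 - (-3)·1.0000 - (3)·1.0000) / (9) = 1.4444
  s = (-1 - (3)·1.0000 - (-3)·1.0000 - (-4)·1.0000) / (13) = 0.2308
Iteration 2:
  p = (9 - (1)·0.3571 - (-4)·1.4444 - (3)·0.2308) / (10) = 1.3728
  q = (-6 - (-4)·0.9000 - (-4)·1.4444 - (-3)·0.2308) / (14) = 0.2907
  r = (11 - (-2)·0.9000 - (-3)·0.3571 - (3)·0.2308) / (9) = 1.4643
  s = (-1 - (3)·0.9000 - (-3)·0.3571 - (-4)·1.4444) / (13) = 0.2422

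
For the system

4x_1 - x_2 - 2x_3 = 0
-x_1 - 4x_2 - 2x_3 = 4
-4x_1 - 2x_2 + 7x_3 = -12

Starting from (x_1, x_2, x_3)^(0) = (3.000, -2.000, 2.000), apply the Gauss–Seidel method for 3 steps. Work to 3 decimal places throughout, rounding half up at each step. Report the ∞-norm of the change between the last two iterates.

Iteration 1:
  x_1 = (0 - (-1)·-2.000 - (-2)·2.000) / (4) = 0.500
  x_2 = (4 - (-1)·0.500 - (-2)·2.000) / (-4) = -2.125
  x_3 = (-12 - (-4)·0.500 - (-2)·-2.125) / (7) = -2.036
Iteration 2:
  x_1 = (0 - (-1)·-2.125 - (-2)·-2.036) / (4) = -1.549
  x_2 = (4 - (-1)·-1.549 - (-2)·-2.036) / (-4) = 0.405
  x_3 = (-12 - (-4)·-1.549 - (-2)·0.405) / (7) = -2.484
Iteration 3:
  x_1 = (0 - (-1)·0.405 - (-2)·-2.484) / (4) = -1.141
  x_2 = (4 - (-1)·-1.141 - (-2)·-2.484) / (-4) = 0.527
  x_3 = (-12 - (-4)·-1.141 - (-2)·0.527) / (7) = -2.216
Change: (0.408, 0.122, 0.268) → max |·| = 0.408

0.408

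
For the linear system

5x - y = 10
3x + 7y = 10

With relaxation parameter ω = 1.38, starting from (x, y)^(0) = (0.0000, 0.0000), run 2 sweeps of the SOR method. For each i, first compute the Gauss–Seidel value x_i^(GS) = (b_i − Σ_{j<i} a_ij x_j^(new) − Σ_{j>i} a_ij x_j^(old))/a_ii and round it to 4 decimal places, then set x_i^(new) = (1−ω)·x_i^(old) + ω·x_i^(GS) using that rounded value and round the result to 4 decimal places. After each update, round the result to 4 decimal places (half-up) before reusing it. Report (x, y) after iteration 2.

Iteration 1:
  x: GS value = (10 - (-1)·0.0000) / (5) = 2.0000;  x ← (1−ω)·0.0000 + ω·2.0000 = 2.7600
  y: GS value = (10 - (3)·2.7600) / (7) = 0.2457;  y ← (1−ω)·0.0000 + ω·0.2457 = 0.3391
Iteration 2:
  x: GS value = (10 - (-1)·0.3391) / (5) = 2.0678;  x ← (1−ω)·2.7600 + ω·2.0678 = 1.8048
  y: GS value = (10 - (3)·1.8048) / (7) = 0.6551;  y ← (1−ω)·0.3391 + ω·0.6551 = 0.7752

(1.8048, 0.7752)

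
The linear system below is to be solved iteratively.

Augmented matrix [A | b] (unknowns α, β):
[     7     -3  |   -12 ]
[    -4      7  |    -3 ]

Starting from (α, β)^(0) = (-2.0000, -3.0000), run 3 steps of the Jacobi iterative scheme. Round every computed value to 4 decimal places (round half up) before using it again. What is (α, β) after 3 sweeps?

(-2.6327, -1.7930)

Iteration 1:
  α = (-12 - (-3)·-3.0000) / (7) = -3.0000
  β = (-3 - (-4)·-2.0000) / (7) = -1.5714
Iteration 2:
  α = (-12 - (-3)·-1.5714) / (7) = -2.3877
  β = (-3 - (-4)·-3.0000) / (7) = -2.1429
Iteration 3:
  α = (-12 - (-3)·-2.1429) / (7) = -2.6327
  β = (-3 - (-4)·-2.3877) / (7) = -1.7930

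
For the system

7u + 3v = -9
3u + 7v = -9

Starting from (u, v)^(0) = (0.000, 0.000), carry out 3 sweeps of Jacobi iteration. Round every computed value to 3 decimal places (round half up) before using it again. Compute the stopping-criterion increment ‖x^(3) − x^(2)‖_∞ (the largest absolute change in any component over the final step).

Iteration 1:
  u = (-9 - (3)·0.000) / (7) = -1.286
  v = (-9 - (3)·0.000) / (7) = -1.286
Iteration 2:
  u = (-9 - (3)·-1.286) / (7) = -0.735
  v = (-9 - (3)·-1.286) / (7) = -0.735
Iteration 3:
  u = (-9 - (3)·-0.735) / (7) = -0.971
  v = (-9 - (3)·-0.735) / (7) = -0.971
Change: (-0.236, -0.236) → max |·| = 0.236

0.236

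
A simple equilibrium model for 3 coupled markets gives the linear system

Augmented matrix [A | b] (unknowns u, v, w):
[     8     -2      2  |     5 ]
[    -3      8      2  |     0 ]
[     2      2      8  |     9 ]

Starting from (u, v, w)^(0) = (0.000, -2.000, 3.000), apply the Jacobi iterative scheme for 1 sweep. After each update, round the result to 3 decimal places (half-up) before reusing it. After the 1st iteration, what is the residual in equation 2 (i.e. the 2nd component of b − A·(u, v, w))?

0.875

Iteration 1:
  u = (5 - (-2)·-2.000 - (2)·3.000) / (8) = -0.625
  v = (0 - (-3)·0.000 - (2)·3.000) / (8) = -0.750
  w = (9 - (2)·0.000 - (2)·-2.000) / (8) = 1.625
Residual b − A·x = (5.250, 0.875, -1.250)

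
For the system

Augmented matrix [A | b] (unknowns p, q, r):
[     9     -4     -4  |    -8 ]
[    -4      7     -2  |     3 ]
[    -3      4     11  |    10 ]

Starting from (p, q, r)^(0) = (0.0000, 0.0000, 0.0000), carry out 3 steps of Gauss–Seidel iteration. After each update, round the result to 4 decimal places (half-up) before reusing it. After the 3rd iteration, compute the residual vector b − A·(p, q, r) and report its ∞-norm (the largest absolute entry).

Iteration 1:
  p = (-8 - (-4)·0.0000 - (-4)·0.0000) / (9) = -0.8889
  q = (3 - (-4)·-0.8889 - (-2)·0.0000) / (7) = -0.0794
  r = (10 - (-3)·-0.8889 - (4)·-0.0794) / (11) = 0.6955
Iteration 2:
  p = (-8 - (-4)·-0.0794 - (-4)·0.6955) / (9) = -0.6151
  q = (3 - (-4)·-0.6151 - (-2)·0.6955) / (7) = 0.2758
  r = (10 - (-3)·-0.6151 - (4)·0.2758) / (11) = 0.6410
Iteration 3:
  p = (-8 - (-4)·0.2758 - (-4)·0.6410) / (9) = -0.4814
  q = (3 - (-4)·-0.4814 - (-2)·0.6410) / (7) = 0.3366
  r = (10 - (-3)·-0.4814 - (4)·0.3366) / (11) = 0.6554
Residual b − A·x = (0.3006, 0.0290, 0.0000); ∞-norm = 0.3006

0.3006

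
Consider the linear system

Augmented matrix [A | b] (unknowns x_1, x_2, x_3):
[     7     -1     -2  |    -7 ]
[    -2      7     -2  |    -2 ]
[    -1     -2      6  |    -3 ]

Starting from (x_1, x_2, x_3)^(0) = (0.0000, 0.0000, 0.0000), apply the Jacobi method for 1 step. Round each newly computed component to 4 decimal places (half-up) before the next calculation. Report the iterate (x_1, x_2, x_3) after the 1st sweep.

(-1.0000, -0.2857, -0.5000)

Iteration 1:
  x_1 = (-7 - (-1)·0.0000 - (-2)·0.0000) / (7) = -1.0000
  x_2 = (-2 - (-2)·0.0000 - (-2)·0.0000) / (7) = -0.2857
  x_3 = (-3 - (-1)·0.0000 - (-2)·0.0000) / (6) = -0.5000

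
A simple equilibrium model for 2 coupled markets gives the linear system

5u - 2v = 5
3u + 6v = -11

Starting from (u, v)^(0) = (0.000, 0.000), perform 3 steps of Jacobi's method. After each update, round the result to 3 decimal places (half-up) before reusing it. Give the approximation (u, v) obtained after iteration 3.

(0.067, -1.967)

Iteration 1:
  u = (5 - (-2)·0.000) / (5) = 1.000
  v = (-11 - (3)·0.000) / (6) = -1.833
Iteration 2:
  u = (5 - (-2)·-1.833) / (5) = 0.267
  v = (-11 - (3)·1.000) / (6) = -2.333
Iteration 3:
  u = (5 - (-2)·-2.333) / (5) = 0.067
  v = (-11 - (3)·0.267) / (6) = -1.967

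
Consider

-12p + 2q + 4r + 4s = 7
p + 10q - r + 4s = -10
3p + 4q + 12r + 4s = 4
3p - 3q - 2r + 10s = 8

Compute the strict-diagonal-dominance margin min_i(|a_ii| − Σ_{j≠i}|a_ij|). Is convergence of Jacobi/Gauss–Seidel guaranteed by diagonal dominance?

row 1: |-12| − (2+4+4) = 2
row 2: |10| − (1+1+4) = 4
row 3: |12| − (3+4+4) = 1
row 4: |10| − (3+3+2) = 2
minimum over rows = 1 → strictly diagonally dominant (convergence guaranteed)

1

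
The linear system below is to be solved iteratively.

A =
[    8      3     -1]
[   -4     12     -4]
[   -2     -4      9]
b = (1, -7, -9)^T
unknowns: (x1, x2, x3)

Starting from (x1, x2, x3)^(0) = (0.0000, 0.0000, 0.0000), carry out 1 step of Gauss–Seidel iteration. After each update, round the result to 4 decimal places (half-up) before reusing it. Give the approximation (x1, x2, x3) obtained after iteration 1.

(0.1250, -0.5417, -1.2130)

Iteration 1:
  x1 = (1 - (3)·0.0000 - (-1)·0.0000) / (8) = 0.1250
  x2 = (-7 - (-4)·0.1250 - (-4)·0.0000) / (12) = -0.5417
  x3 = (-9 - (-2)·0.1250 - (-4)·-0.5417) / (9) = -1.2130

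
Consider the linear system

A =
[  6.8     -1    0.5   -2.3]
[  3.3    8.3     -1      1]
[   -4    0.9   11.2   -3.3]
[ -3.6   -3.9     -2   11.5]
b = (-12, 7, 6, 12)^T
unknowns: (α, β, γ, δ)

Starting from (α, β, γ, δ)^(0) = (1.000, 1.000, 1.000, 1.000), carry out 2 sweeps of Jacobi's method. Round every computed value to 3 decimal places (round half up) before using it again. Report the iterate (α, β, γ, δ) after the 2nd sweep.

(-1.148, 1.289, 0.568, 0.964)

Iteration 1:
  α = (-12 - (-1)·1.000 - (0.5)·1.000 - (-2.3)·1.000) / (6.8) = -1.353
  β = (7 - (3.3)·1.000 - (-1)·1.000 - (1)·1.000) / (8.3) = 0.446
  γ = (6 - (-4)·1.000 - (0.9)·1.000 - (-3.3)·1.000) / (11.2) = 1.107
  δ = (12 - (-3.6)·1.000 - (-3.9)·1.000 - (-2)·1.000) / (11.5) = 1.870
Iteration 2:
  α = (-12 - (-1)·0.446 - (0.5)·1.107 - (-2.3)·1.870) / (6.8) = -1.148
  β = (7 - (3.3)·-1.353 - (-1)·1.107 - (1)·1.870) / (8.3) = 1.289
  γ = (6 - (-4)·-1.353 - (0.9)·0.446 - (-3.3)·1.870) / (11.2) = 0.568
  δ = (12 - (-3.6)·-1.353 - (-3.9)·0.446 - (-2)·1.107) / (11.5) = 0.964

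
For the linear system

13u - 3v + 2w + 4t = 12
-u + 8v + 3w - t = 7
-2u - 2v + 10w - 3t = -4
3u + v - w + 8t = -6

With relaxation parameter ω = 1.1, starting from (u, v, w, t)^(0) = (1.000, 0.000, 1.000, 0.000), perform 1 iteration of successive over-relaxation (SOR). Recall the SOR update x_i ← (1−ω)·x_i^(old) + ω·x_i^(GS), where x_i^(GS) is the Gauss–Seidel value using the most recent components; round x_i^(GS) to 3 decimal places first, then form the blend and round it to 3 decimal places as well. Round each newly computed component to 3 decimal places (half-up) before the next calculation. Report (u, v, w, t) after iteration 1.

(0.746, 0.652, -0.232, -1.254)

Iteration 1:
  u: GS value = (12 - (-3)·0.000 - (2)·1.000 - (4)·0.000) / (13) = 0.769;  u ← (1−ω)·1.000 + ω·0.769 = 0.746
  v: GS value = (7 - (-1)·0.746 - (3)·1.000 - (-1)·0.000) / (8) = 0.593;  v ← (1−ω)·0.000 + ω·0.593 = 0.652
  w: GS value = (-4 - (-2)·0.746 - (-2)·0.652 - (-3)·0.000) / (10) = -0.120;  w ← (1−ω)·1.000 + ω·-0.120 = -0.232
  t: GS value = (-6 - (3)·0.746 - (1)·0.652 - (-1)·-0.232) / (8) = -1.140;  t ← (1−ω)·0.000 + ω·-1.140 = -1.254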